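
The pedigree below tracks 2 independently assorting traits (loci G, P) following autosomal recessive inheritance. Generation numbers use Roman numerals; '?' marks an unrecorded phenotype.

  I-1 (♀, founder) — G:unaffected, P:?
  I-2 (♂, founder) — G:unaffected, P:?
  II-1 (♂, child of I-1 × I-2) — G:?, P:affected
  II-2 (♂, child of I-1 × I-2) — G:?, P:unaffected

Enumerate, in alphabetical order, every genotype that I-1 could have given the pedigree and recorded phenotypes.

G/I-1 un ·: GG|Gg
G/I-2 un ·: GG|Gg
G/II-1 ? I-1×I-2: GG|Gg|gg
G/II-2 ? I-1×I-2: GG|Gg|gg
⇒ G over [I-1,I-2,II-1,II-2]: 18 consistent
P/I-1 ? ·: Pp|pp
P/I-2 ? ·: Pp|pp
P/II-1 aff I-1×I-2: pp
P/II-2 un I-1×I-2: PP|Pp
⇒ P over [I-1,I-2,II-1,II-2]: 4 consistent

I-1 ∈ {GG Pp, GG pp, Gg Pp, Gg pp}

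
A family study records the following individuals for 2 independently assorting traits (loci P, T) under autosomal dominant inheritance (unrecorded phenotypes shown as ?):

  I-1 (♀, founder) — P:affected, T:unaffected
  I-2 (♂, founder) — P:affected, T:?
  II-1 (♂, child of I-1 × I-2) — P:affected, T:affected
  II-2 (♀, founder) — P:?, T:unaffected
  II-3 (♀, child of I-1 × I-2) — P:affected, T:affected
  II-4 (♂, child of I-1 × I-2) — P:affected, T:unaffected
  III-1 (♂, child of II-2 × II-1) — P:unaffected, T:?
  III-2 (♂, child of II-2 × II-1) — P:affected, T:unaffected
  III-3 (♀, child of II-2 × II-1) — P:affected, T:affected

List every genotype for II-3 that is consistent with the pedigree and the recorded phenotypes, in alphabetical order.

II-3 ∈ {PP Tt, Pp Tt}

P/I-1 aff ·: Pp|PP
P/I-2 aff ·: Pp|PP
P/II-1 aff I-1×I-2: Pp
P/II-2 ? ·: pp|Pp
P/II-3 aff I-1×I-2: Pp|PP
P/II-4 aff I-1×I-2: Pp|PP
P/III-1 un II-2×II-1: pp
P/III-2 aff II-2×II-1: Pp|PP
P/III-3 aff II-2×II-1: Pp|PP
⇒ P over [I-1,I-2,II-1,II-2,II-3,II-4,III-1,III-2,III-3]: 60 consistent
T/I-1 un ·: tt
T/I-2 ? ·: Tt
T/II-1 aff I-1×I-2: Tt
T/II-2 un ·: tt
T/II-3 aff I-1×I-2: Tt
T/II-4 un I-1×I-2: tt
T/III-1 ? II-2×II-1: tt|Tt
T/III-2 un II-2×II-1: tt
T/III-3 aff II-2×II-1: Tt
⇒ T over [I-1,I-2,II-1,II-2,II-3,II-4,III-1,III-2,III-3]: 2 consistent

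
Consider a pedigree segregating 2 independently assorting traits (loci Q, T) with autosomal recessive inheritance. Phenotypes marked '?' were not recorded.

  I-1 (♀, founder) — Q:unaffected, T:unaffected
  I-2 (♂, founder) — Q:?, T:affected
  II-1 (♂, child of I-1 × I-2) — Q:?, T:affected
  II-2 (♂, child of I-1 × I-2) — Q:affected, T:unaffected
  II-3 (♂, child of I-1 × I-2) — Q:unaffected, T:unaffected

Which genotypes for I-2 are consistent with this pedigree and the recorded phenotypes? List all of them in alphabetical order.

Q/I-1 un ·: Qq
Q/I-2 ? ·: Qq|qq
Q/II-1 ? I-1×I-2: QQ|Qq|qq
Q/II-2 aff I-1×I-2: qq
Q/II-3 un I-1×I-2: QQ|Qq
⇒ Q over [I-1,I-2,II-1,II-2,II-3]: 8 consistent
T/I-1 un ·: Tt
T/I-2 aff ·: tt
T/II-1 aff I-1×I-2: tt
T/II-2 un I-1×I-2: Tt
T/II-3 un I-1×I-2: Tt
⇒ T over [I-1,I-2,II-1,II-2,II-3]: 1 consistent

I-2 ∈ {Qq tt, qq tt}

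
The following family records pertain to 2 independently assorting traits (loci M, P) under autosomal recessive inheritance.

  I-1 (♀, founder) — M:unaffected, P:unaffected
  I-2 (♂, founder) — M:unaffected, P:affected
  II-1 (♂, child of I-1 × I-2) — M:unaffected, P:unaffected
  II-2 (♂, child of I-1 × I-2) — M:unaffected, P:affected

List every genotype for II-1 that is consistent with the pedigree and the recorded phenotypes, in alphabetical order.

M/I-1 un ·: MM|Mm
M/I-2 un ·: MM|Mm
M/II-1 un I-1×I-2: MM|Mm
M/II-2 un I-1×I-2: MM|Mm
⇒ M over [I-1,I-2,II-1,II-2]: 13 consistent
P/I-1 un ·: Pp
P/I-2 aff ·: pp
P/II-1 un I-1×I-2: Pp
P/II-2 aff I-1×I-2: pp
⇒ P over [I-1,I-2,II-1,II-2]: 1 consistent

II-1 ∈ {MM Pp, Mm Pp}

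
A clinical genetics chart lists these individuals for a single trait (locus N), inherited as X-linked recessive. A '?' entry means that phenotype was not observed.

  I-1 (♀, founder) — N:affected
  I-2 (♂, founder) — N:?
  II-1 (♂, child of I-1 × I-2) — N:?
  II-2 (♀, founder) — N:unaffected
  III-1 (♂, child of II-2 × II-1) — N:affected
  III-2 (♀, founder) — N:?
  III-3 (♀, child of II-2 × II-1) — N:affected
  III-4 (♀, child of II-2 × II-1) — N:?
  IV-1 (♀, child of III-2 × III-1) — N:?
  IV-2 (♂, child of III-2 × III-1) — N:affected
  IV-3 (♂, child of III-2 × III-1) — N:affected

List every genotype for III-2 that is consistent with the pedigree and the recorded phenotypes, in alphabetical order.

III-2 ∈ {X^NX^n, X^nX^n}

N/I-1 aff ·: X^nX^n
N/I-2 ? ·: X^NY|X^nY
N/II-1 ? I-1×I-2: X^nY
N/II-2 un ·: X^NX^n
N/III-1 aff II-2×II-1: X^nY
N/III-2 ? ·: X^NX^n|X^nX^n
N/III-3 aff II-2×II-1: X^nX^n
N/III-4 ? II-2×II-1: X^NX^n|X^nX^n
N/IV-1 ? III-2×III-1: X^NX^n|X^nX^n
N/IV-2 aff III-2×III-1: X^nY
N/IV-3 aff III-2×III-1: X^nY
⇒ N over [I-1,I-2,II-1,II-2,III-1,III-2,III-3,III-4,IV-1,IV-2,IV-3]: 12 consistent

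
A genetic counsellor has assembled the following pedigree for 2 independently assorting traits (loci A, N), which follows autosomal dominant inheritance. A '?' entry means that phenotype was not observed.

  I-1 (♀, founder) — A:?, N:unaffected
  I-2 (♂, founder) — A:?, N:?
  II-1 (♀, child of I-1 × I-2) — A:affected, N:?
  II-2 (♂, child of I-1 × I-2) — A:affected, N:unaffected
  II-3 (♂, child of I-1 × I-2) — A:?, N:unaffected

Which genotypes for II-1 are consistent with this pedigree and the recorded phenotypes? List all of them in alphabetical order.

II-1 ∈ {AA Nn, AA nn, Aa Nn, Aa nn}

A/I-1 ? ·: aa|Aa|AA
A/I-2 ? ·: aa|Aa|AA
A/II-1 aff I-1×I-2: Aa|AA
A/II-2 aff I-1×I-2: Aa|AA
A/II-3 ? I-1×I-2: aa|Aa|AA
⇒ A over [I-1,I-2,II-1,II-2,II-3]: 35 consistent
N/I-1 un ·: nn
N/I-2 ? ·: nn|Nn
N/II-1 ? I-1×I-2: nn|Nn
N/II-2 un I-1×I-2: nn
N/II-3 un I-1×I-2: nn
⇒ N over [I-1,I-2,II-1,II-2,II-3]: 3 consistent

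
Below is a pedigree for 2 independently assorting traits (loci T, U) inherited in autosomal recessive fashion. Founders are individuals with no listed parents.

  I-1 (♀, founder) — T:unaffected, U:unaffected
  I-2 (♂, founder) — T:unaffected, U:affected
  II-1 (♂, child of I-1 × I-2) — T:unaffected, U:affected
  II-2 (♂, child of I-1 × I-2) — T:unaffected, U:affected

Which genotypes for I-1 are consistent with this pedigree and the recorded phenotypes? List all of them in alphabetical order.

I-1 ∈ {TT Uu, Tt Uu}

T/I-1 un ·: TT|Tt
T/I-2 un ·: TT|Tt
T/II-1 un I-1×I-2: TT|Tt
T/II-2 un I-1×I-2: TT|Tt
⇒ T over [I-1,I-2,II-1,II-2]: 13 consistent
U/I-1 un ·: Uu
U/I-2 aff ·: uu
U/II-1 aff I-1×I-2: uu
U/II-2 aff I-1×I-2: uu
⇒ U over [I-1,I-2,II-1,II-2]: 1 consistent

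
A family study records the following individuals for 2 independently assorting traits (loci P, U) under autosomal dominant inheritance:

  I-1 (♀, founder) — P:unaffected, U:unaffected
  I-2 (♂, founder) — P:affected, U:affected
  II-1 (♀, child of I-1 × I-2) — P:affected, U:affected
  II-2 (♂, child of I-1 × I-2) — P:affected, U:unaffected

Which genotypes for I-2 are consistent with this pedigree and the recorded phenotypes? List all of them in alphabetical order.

P/I-1 un ·: pp
P/I-2 aff ·: Pp|PP
P/II-1 aff I-1×I-2: Pp
P/II-2 aff I-1×I-2: Pp
⇒ P over [I-1,I-2,II-1,II-2]: 2 consistent
U/I-1 un ·: uu
U/I-2 aff ·: Uu
U/II-1 aff I-1×I-2: Uu
U/II-2 un I-1×I-2: uu
⇒ U over [I-1,I-2,II-1,II-2]: 1 consistent

I-2 ∈ {PP Uu, Pp Uu}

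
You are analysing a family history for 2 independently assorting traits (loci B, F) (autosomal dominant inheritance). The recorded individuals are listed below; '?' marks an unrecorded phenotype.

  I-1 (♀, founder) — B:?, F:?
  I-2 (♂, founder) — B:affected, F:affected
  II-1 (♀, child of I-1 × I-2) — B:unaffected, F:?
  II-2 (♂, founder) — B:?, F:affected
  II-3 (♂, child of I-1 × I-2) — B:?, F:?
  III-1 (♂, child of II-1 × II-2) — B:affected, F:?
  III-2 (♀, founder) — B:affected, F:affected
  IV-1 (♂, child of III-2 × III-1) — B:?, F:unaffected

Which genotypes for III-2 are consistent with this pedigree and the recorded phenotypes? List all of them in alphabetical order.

III-2 ∈ {BB Ff, Bb Ff}

B/I-1 ? ·: bb|Bb
B/I-2 aff ·: Bb
B/II-1 un I-1×I-2: bb
B/II-2 ? ·: Bb|BB
B/II-3 ? I-1×I-2: bb|Bb|BB
B/III-1 aff II-1×II-2: Bb
B/III-2 aff ·: Bb|BB
B/IV-1 ? III-2×III-1: bb|Bb|BB
⇒ B over [I-1,I-2,II-1,II-2,II-3,III-1,III-2,IV-1]: 50 consistent
F/I-1 ? ·: ff|Ff|FF
F/I-2 aff ·: Ff|FF
F/II-1 ? I-1×I-2: ff|Ff|FF
F/II-2 aff ·: Ff|FF
F/II-3 ? I-1×I-2: ff|Ff|FF
F/III-1 ? II-1×II-2: ff|Ff
F/III-2 aff ·: Ff
F/IV-1 un III-2×III-1: ff
⇒ F over [I-1,I-2,II-1,II-2,II-3,III-1,III-2,IV-1]: 53 consistent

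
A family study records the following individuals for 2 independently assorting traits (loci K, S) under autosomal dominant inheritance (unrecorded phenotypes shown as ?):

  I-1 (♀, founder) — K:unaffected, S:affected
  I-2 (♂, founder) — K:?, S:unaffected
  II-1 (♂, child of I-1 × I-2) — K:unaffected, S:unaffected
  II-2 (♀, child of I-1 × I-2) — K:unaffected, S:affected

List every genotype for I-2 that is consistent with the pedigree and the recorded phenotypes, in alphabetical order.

K/I-1 un ·: kk
K/I-2 ? ·: kk|Kk
K/II-1 un I-1×I-2: kk
K/II-2 un I-1×I-2: kk
⇒ K over [I-1,I-2,II-1,II-2]: 2 consistent
S/I-1 aff ·: Ss
S/I-2 un ·: ss
S/II-1 un I-1×I-2: ss
S/II-2 aff I-1×I-2: Ss
⇒ S over [I-1,I-2,II-1,II-2]: 1 consistent

I-2 ∈ {Kk ss, kk ss}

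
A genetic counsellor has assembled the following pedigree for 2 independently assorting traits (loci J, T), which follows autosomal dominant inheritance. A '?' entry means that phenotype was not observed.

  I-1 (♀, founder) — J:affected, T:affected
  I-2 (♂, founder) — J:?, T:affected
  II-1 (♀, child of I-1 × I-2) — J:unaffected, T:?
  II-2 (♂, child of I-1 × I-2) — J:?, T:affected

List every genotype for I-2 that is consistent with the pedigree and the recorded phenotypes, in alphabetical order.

J/I-1 aff ·: Jj
J/I-2 ? ·: jj|Jj
J/II-1 un I-1×I-2: jj
J/II-2 ? I-1×I-2: jj|Jj|JJ
⇒ J over [I-1,I-2,II-1,II-2]: 5 consistent
T/I-1 aff ·: Tt|TT
T/I-2 aff ·: Tt|TT
T/II-1 ? I-1×I-2: tt|Tt|TT
T/II-2 aff I-1×I-2: Tt|TT
⇒ T over [I-1,I-2,II-1,II-2]: 15 consistent

I-2 ∈ {Jj TT, Jj Tt, jj TT, jj Tt}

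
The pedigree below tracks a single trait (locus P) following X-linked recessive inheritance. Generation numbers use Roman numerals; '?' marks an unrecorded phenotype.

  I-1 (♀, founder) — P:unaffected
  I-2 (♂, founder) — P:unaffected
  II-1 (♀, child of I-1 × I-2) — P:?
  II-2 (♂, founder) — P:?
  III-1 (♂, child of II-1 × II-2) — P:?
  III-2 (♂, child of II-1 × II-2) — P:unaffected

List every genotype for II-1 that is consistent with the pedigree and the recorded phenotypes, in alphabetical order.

P/I-1 un ·: X^PX^P|X^PX^p
P/I-2 un ·: X^PY
P/II-1 ? I-1×I-2: X^PX^P|X^PX^p
P/II-2 ? ·: X^PY|X^pY
P/III-1 ? II-1×II-2: X^PY|X^pY
P/III-2 un II-1×II-2: X^PY
⇒ P over [I-1,I-2,II-1,II-2,III-1,III-2]: 8 consistent

II-1 ∈ {X^PX^P, X^PX^p}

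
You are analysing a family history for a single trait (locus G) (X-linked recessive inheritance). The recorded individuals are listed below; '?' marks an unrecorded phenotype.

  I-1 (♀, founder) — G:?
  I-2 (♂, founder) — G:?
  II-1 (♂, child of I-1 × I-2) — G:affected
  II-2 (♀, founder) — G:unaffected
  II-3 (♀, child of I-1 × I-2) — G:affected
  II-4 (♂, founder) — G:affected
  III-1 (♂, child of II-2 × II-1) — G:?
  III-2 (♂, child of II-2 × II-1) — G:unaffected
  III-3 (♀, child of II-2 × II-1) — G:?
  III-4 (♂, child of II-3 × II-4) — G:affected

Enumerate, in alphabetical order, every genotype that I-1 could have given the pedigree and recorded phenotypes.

G/I-1 ? ·: X^GX^g|X^gX^g
G/I-2 ? ·: X^gY
G/II-1 aff I-1×I-2: X^gY
G/II-2 un ·: X^GX^G|X^GX^g
G/II-3 aff I-1×I-2: X^gX^g
G/II-4 aff ·: X^gY
G/III-1 ? II-2×II-1: X^GY|X^gY
G/III-2 un II-2×II-1: X^GY
G/III-3 ? II-2×II-1: X^GX^g|X^gX^g
G/III-4 aff II-3×II-4: X^gY
⇒ G over [I-1,I-2,II-1,II-2,II-3,II-4,III-1,III-2,III-3,III-4]: 10 consistent

I-1 ∈ {X^GX^g, X^gX^g}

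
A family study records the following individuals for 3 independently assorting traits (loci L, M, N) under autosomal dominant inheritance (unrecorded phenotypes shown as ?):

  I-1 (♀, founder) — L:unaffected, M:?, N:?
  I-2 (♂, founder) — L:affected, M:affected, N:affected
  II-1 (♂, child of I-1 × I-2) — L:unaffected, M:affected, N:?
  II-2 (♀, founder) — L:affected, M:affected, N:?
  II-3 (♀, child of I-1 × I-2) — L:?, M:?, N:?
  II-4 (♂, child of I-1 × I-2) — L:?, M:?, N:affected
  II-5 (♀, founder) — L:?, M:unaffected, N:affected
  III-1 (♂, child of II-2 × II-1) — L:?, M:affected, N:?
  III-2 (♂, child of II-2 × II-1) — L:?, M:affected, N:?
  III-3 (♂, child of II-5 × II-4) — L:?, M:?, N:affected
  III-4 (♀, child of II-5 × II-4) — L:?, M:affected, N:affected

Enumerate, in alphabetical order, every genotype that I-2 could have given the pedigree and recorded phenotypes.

I-2 ∈ {Ll MM NN, Ll MM Nn, Ll Mm NN, Ll Mm Nn}

L/I-1 un ·: ll
L/I-2 aff ·: Ll
L/II-1 un I-1×I-2: ll
L/II-2 aff ·: Ll|LL
L/II-3 ? I-1×I-2: ll|Ll
L/II-4 ? I-1×I-2: ll|Ll
L/II-5 ? ·: ll|Ll|LL
L/III-1 ? II-2×II-1: ll|Ll
L/III-2 ? II-2×II-1: ll|Ll
L/III-3 ? II-5×II-4: ll|Ll|LL
L/III-4 ? II-5×II-4: ll|Ll|LL
⇒ L over [I-1,I-2,II-1,II-2,II-3,II-4,II-5,III-1,III-2,III-3,III-4]: 230 consistent
M/I-1 ? ·: mm|Mm|MM
M/I-2 aff ·: Mm|MM
M/II-1 aff I-1×I-2: Mm|MM
M/II-2 aff ·: Mm|MM
M/II-3 ? I-1×I-2: mm|Mm|MM
M/II-4 ? I-1×I-2: Mm|MM
M/II-5 un ·: mm
M/III-1 aff II-2×II-1: Mm|MM
M/III-2 aff II-2×II-1: Mm|MM
M/III-3 ? II-5×II-4: mm|Mm
M/III-4 aff II-5×II-4: Mm
⇒ M over [I-1,I-2,II-1,II-2,II-3,II-4,II-5,III-1,III-2,III-3,III-4]: 326 consistent
N/I-1 ? ·: nn|Nn|NN
N/I-2 aff ·: Nn|NN
N/II-1 ? I-1×I-2: nn|Nn|NN
N/II-2 ? ·: nn|Nn|NN
N/II-3 ? I-1×I-2: nn|Nn|NN
N/II-4 aff I-1×I-2: Nn|NN
N/II-5 aff ·: Nn|NN
N/III-1 ? II-2×II-1: nn|Nn|NN
N/III-2 ? II-2×II-1: nn|Nn|NN
N/III-3 aff II-5×II-4: Nn|NN
N/III-4 aff II-5×II-4: Nn|NN
⇒ N over [I-1,I-2,II-1,II-2,II-3,II-4,II-5,III-1,III-2,III-3,III-4]: 2861 consistent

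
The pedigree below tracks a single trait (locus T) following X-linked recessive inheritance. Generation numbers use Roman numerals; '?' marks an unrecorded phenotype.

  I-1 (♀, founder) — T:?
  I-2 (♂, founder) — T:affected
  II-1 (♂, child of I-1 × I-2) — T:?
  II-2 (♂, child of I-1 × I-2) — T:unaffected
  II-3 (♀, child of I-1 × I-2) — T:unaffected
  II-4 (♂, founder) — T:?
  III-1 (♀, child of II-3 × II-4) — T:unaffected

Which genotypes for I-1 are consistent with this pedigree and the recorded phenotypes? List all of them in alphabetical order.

T/I-1 ? ·: X^TX^T|X^TX^t
T/I-2 aff ·: X^tY
T/II-1 ? I-1×I-2: X^TY|X^tY
T/II-2 un I-1×I-2: X^TY
T/II-3 un I-1×I-2: X^TX^t
T/II-4 ? ·: X^TY|X^tY
T/III-1 un II-3×II-4: X^TX^T|X^TX^t
⇒ T over [I-1,I-2,II-1,II-2,II-3,II-4,III-1]: 9 consistent

I-1 ∈ {X^TX^T, X^TX^t}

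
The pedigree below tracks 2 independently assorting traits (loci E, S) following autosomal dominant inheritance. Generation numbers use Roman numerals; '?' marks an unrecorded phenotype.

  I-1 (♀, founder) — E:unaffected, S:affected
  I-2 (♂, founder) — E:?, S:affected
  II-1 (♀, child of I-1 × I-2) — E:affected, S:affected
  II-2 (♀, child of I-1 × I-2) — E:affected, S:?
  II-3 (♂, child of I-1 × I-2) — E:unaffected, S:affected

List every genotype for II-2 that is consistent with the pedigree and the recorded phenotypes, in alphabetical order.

II-2 ∈ {Ee SS, Ee Ss, Ee ss}

E/I-1 un ·: ee
E/I-2 ? ·: Ee
E/II-1 aff I-1×I-2: Ee
E/II-2 aff I-1×I-2: Ee
E/II-3 un I-1×I-2: ee
⇒ E over [I-1,I-2,II-1,II-2,II-3]: 1 consistent
S/I-1 aff ·: Ss|SS
S/I-2 aff ·: Ss|SS
S/II-1 aff I-1×I-2: Ss|SS
S/II-2 ? I-1×I-2: ss|Ss|SS
S/II-3 aff I-1×I-2: Ss|SS
⇒ S over [I-1,I-2,II-1,II-2,II-3]: 29 consistent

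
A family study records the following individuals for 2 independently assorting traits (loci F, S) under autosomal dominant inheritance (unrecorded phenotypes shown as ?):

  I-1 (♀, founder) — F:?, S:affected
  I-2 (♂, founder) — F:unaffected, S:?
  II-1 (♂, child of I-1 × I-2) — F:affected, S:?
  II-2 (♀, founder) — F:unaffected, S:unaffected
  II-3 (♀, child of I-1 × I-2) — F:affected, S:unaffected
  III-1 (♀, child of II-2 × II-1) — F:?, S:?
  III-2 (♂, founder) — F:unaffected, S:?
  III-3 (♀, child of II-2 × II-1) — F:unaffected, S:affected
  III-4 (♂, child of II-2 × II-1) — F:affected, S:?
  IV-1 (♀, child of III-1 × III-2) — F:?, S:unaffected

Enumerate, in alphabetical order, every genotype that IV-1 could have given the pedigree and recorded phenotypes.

F/I-1 ? ·: Ff|FF
F/I-2 un ·: ff
F/II-1 aff I-1×I-2: Ff
F/II-2 un ·: ff
F/II-3 aff I-1×I-2: Ff
F/III-1 ? II-2×II-1: ff|Ff
F/III-2 un ·: ff
F/III-3 un II-2×II-1: ff
F/III-4 aff II-2×II-1: Ff
F/IV-1 ? III-1×III-2: ff|Ff
⇒ F over [I-1,I-2,II-1,II-2,II-3,III-1,III-2,III-3,III-4,IV-1]: 6 consistent
S/I-1 aff ·: Ss
S/I-2 ? ·: ss|Ss
S/II-1 ? I-1×I-2: Ss|SS
S/II-2 un ·: ss
S/II-3 un I-1×I-2: ss
S/III-1 ? II-2×II-1: ss|Ss
S/III-2 ? ·: ss|Ss
S/III-3 aff II-2×II-1: Ss
S/III-4 ? II-2×II-1: ss|Ss
S/IV-1 un III-1×III-2: ss
⇒ S over [I-1,I-2,II-1,II-2,II-3,III-1,III-2,III-3,III-4,IV-1]: 18 consistent

IV-1 ∈ {Ff ss, ff ss}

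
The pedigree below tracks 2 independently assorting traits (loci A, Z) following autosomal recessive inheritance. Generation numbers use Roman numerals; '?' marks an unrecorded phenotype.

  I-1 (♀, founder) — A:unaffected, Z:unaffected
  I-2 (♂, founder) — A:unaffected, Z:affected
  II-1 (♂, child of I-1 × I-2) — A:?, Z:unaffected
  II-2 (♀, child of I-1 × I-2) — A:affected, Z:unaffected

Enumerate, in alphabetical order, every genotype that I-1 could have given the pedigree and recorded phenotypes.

A/I-1 un ·: Aa
A/I-2 un ·: Aa
A/II-1 ? I-1×I-2: AA|Aa|aa
A/II-2 aff I-1×I-2: aa
⇒ A over [I-1,I-2,II-1,II-2]: 3 consistent
Z/I-1 un ·: ZZ|Zz
Z/I-2 aff ·: zz
Z/II-1 un I-1×I-2: Zz
Z/II-2 un I-1×I-2: Zz
⇒ Z over [I-1,I-2,II-1,II-2]: 2 consistent

I-1 ∈ {Aa ZZ, Aa Zz}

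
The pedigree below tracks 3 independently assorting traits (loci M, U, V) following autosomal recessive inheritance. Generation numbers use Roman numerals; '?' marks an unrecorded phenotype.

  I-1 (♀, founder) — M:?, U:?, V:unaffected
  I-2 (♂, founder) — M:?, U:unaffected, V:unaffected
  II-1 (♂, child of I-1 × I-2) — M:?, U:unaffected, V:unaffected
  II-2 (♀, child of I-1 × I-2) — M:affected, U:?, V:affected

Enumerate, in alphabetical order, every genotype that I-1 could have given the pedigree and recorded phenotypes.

I-1 ∈ {Mm UU Vv, Mm Uu Vv, Mm uu Vv, mm UU Vv, mm Uu Vv, mm uu Vv}

M/I-1 ? ·: Mm|mm
M/I-2 ? ·: Mm|mm
M/II-1 ? I-1×I-2: MM|Mm|mm
M/II-2 aff I-1×I-2: mm
⇒ M over [I-1,I-2,II-1,II-2]: 8 consistent
U/I-1 ? ·: UU|Uu|uu
U/I-2 un ·: UU|Uu
U/II-1 un I-1×I-2: UU|Uu
U/II-2 ? I-1×I-2: UU|Uu|uu
⇒ U over [I-1,I-2,II-1,II-2]: 18 consistent
V/I-1 un ·: Vv
V/I-2 un ·: Vv
V/II-1 un I-1×I-2: VV|Vv
V/II-2 aff I-1×I-2: vv
⇒ V over [I-1,I-2,II-1,II-2]: 2 consistent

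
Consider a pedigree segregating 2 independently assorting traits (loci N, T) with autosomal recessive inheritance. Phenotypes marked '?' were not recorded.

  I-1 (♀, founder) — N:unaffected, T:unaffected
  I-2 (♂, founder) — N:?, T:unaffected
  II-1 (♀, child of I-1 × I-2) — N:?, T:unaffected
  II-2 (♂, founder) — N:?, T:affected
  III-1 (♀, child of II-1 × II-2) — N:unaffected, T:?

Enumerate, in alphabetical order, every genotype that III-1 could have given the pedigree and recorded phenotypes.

III-1 ∈ {NN Tt, NN tt, Nn Tt, Nn tt}

N/I-1 un ·: NN|Nn
N/I-2 ? ·: NN|Nn|nn
N/II-1 ? I-1×I-2: NN|Nn|nn
N/II-2 ? ·: NN|Nn|nn
N/III-1 un II-1×II-2: NN|Nn
⇒ N over [I-1,I-2,II-1,II-2,III-1]: 45 consistent
T/I-1 un ·: TT|Tt
T/I-2 un ·: TT|Tt
T/II-1 un I-1×I-2: TT|Tt
T/II-2 aff ·: tt
T/III-1 ? II-1×II-2: Tt|tt
⇒ T over [I-1,I-2,II-1,II-2,III-1]: 10 consistent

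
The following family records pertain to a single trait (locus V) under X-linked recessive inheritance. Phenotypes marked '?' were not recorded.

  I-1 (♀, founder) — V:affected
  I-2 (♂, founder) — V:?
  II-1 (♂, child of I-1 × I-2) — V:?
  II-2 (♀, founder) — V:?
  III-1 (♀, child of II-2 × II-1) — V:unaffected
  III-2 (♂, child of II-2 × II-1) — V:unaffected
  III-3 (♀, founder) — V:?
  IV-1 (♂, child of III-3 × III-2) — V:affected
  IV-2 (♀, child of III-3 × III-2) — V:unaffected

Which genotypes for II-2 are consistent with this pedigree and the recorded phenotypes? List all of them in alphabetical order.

II-2 ∈ {X^VX^V, X^VX^v}

V/I-1 aff ·: X^vX^v
V/I-2 ? ·: X^VY|X^vY
V/II-1 ? I-1×I-2: X^vY
V/II-2 ? ·: X^VX^V|X^VX^v
V/III-1 un II-2×II-1: X^VX^v
V/III-2 un II-2×II-1: X^VY
V/III-3 ? ·: X^VX^v|X^vX^v
V/IV-1 aff III-3×III-2: X^vY
V/IV-2 un III-3×III-2: X^VX^V|X^VX^v
⇒ V over [I-1,I-2,II-1,II-2,III-1,III-2,III-3,IV-1,IV-2]: 12 consistent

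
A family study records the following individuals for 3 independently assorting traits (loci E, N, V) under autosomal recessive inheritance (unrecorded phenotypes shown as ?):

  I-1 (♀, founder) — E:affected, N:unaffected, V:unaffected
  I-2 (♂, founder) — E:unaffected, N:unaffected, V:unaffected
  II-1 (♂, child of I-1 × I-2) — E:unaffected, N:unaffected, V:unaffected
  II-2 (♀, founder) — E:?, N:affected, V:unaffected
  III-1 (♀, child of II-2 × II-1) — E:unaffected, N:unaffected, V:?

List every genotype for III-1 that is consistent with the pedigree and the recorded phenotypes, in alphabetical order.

E/I-1 aff ·: ee
E/I-2 un ·: EE|Ee
E/II-1 un I-1×I-2: Ee
E/II-2 ? ·: EE|Ee|ee
E/III-1 un II-2×II-1: EE|Ee
⇒ E over [I-1,I-2,II-1,II-2,III-1]: 10 consistent
N/I-1 un ·: NN|Nn
N/I-2 un ·: NN|Nn
N/II-1 un I-1×I-2: NN|Nn
N/II-2 aff ·: nn
N/III-1 un II-2×II-1: Nn
⇒ N over [I-1,I-2,II-1,II-2,III-1]: 7 consistent
V/I-1 un ·: VV|Vv
V/I-2 un ·: VV|Vv
V/II-1 un I-1×I-2: VV|Vv
V/II-2 un ·: VV|Vv
V/III-1 ? II-2×II-1: VV|Vv|vv
⇒ V over [I-1,I-2,II-1,II-2,III-1]: 27 consistent

III-1 ∈ {EE Nn VV, EE Nn Vv, EE Nn vv, Ee Nn VV, Ee Nn Vv, Ee Nn vv}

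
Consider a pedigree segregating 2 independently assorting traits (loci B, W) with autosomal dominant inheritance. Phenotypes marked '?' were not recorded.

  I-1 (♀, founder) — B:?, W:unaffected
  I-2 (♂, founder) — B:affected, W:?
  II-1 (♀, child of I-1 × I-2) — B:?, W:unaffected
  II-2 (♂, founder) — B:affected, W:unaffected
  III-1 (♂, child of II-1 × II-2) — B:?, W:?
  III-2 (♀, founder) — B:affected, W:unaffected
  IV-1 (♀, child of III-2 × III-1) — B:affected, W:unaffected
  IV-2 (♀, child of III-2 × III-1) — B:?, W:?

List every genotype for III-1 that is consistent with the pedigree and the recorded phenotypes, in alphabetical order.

B/I-1 ? ·: bb|Bb|BB
B/I-2 aff ·: Bb|BB
B/II-1 ? I-1×I-2: bb|Bb|BB
B/II-2 aff ·: Bb|BB
B/III-1 ? II-1×II-2: bb|Bb|BB
B/III-2 aff ·: Bb|BB
B/IV-1 aff III-2×III-1: Bb|BB
B/IV-2 ? III-2×III-1: bb|Bb|BB
⇒ B over [I-1,I-2,II-1,II-2,III-1,III-2,IV-1,IV-2]: 291 consistent
W/I-1 un ·: ww
W/I-2 ? ·: ww|Ww
W/II-1 un I-1×I-2: ww
W/II-2 un ·: ww
W/III-1 ? II-1×II-2: ww
W/III-2 un ·: ww
W/IV-1 un III-2×III-1: ww
W/IV-2 ? III-2×III-1: ww
⇒ W over [I-1,I-2,II-1,II-2,III-1,III-2,IV-1,IV-2]: 2 consistent

III-1 ∈ {BB ww, Bb ww, bb ww}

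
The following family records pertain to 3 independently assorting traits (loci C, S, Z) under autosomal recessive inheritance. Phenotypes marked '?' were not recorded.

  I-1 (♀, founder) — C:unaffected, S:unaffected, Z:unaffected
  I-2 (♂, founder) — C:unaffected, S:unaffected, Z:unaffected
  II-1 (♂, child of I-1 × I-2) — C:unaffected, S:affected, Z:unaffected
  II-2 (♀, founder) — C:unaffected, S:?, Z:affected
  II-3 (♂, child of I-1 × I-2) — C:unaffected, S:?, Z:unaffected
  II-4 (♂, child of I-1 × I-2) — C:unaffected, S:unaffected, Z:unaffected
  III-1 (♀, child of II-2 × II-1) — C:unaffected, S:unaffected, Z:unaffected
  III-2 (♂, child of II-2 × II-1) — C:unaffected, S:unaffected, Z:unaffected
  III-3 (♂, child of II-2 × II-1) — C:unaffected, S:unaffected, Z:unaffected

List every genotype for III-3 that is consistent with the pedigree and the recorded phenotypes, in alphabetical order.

C/I-1 un ·: CC|Cc
C/I-2 un ·: CC|Cc
C/II-1 un I-1×I-2: CC|Cc
C/II-2 un ·: CC|Cc
C/II-3 un I-1×I-2: CC|Cc
C/II-4 un I-1×I-2: CC|Cc
C/III-1 un II-2×II-1: CC|Cc
C/III-2 un II-2×II-1: CC|Cc
C/III-3 un II-2×II-1: CC|Cc
⇒ C over [I-1,I-2,II-1,II-2,II-3,II-4,III-1,III-2,III-3]: 309 consistent
S/I-1 un ·: Ss
S/I-2 un ·: Ss
S/II-1 aff I-1×I-2: ss
S/II-2 ? ·: SS|Ss
S/II-3 ? I-1×I-2: SS|Ss|ss
S/II-4 un I-1×I-2: SS|Ss
S/III-1 un II-2×II-1: Ss
S/III-2 un II-2×II-1: Ss
S/III-3 un II-2×II-1: Ss
⇒ S over [I-1,I-2,II-1,II-2,II-3,II-4,III-1,III-2,III-3]: 12 consistent
Z/I-1 un ·: ZZ|Zz
Z/I-2 un ·: ZZ|Zz
Z/II-1 un I-1×I-2: ZZ|Zz
Z/II-2 aff ·: zz
Z/II-3 un I-1×I-2: ZZ|Zz
Z/II-4 un I-1×I-2: ZZ|Zz
Z/III-1 un II-2×II-1: Zz
Z/III-2 un II-2×II-1: Zz
Z/III-3 un II-2×II-1: Zz
⇒ Z over [I-1,I-2,II-1,II-2,II-3,II-4,III-1,III-2,III-3]: 25 consistent

III-3 ∈ {CC Ss Zz, Cc Ss Zz}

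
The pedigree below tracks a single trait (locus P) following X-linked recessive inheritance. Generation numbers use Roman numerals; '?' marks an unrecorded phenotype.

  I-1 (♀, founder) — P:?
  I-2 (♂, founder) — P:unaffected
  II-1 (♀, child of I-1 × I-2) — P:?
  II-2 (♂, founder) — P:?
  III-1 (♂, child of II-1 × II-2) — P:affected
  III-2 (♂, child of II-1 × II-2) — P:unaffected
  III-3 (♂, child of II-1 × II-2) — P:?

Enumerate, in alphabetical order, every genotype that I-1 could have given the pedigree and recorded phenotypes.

I-1 ∈ {X^PX^p, X^pX^p}

P/I-1 ? ·: X^PX^p|X^pX^p
P/I-2 un ·: X^PY
P/II-1 ? I-1×I-2: X^PX^p
P/II-2 ? ·: X^PY|X^pY
P/III-1 aff II-1×II-2: X^pY
P/III-2 un II-1×II-2: X^PY
P/III-3 ? II-1×II-2: X^PY|X^pY
⇒ P over [I-1,I-2,II-1,II-2,III-1,III-2,III-3]: 8 consistent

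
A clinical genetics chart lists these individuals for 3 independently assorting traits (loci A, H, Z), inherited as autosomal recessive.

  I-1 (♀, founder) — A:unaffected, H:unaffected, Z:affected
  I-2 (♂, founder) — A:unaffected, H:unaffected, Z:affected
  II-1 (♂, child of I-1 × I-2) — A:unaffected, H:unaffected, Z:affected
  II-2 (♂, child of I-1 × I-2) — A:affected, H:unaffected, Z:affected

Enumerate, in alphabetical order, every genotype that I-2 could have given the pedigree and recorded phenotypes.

A/I-1 un ·: Aa
A/I-2 un ·: Aa
A/II-1 un I-1×I-2: AA|Aa
A/II-2 aff I-1×I-2: aa
⇒ A over [I-1,I-2,II-1,II-2]: 2 consistent
H/I-1 un ·: HH|Hh
H/I-2 un ·: HH|Hh
H/II-1 un I-1×I-2: HH|Hh
H/II-2 un I-1×I-2: HH|Hh
⇒ H over [I-1,I-2,II-1,II-2]: 13 consistent
Z/I-1 aff ·: zz
Z/I-2 aff ·: zz
Z/II-1 aff I-1×I-2: zz
Z/II-2 aff I-1×I-2: zz
⇒ Z over [I-1,I-2,II-1,II-2]: 1 consistent

I-2 ∈ {Aa HH zz, Aa Hh zz}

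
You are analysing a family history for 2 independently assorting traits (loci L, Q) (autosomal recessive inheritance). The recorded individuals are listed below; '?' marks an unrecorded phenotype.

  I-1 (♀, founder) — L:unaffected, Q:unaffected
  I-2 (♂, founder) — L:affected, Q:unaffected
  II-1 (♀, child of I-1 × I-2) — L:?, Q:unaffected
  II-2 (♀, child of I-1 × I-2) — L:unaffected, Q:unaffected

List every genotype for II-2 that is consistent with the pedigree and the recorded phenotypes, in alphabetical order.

L/I-1 un ·: LL|Ll
L/I-2 aff ·: ll
L/II-1 ? I-1×I-2: Ll|ll
L/II-2 un I-1×I-2: Ll
⇒ L over [I-1,I-2,II-1,II-2]: 3 consistent
Q/I-1 un ·: QQ|Qq
Q/I-2 un ·: QQ|Qq
Q/II-1 un I-1×I-2: QQ|Qq
Q/II-2 un I-1×I-2: QQ|Qq
⇒ Q over [I-1,I-2,II-1,II-2]: 13 consistent

II-2 ∈ {Ll QQ, Ll Qq}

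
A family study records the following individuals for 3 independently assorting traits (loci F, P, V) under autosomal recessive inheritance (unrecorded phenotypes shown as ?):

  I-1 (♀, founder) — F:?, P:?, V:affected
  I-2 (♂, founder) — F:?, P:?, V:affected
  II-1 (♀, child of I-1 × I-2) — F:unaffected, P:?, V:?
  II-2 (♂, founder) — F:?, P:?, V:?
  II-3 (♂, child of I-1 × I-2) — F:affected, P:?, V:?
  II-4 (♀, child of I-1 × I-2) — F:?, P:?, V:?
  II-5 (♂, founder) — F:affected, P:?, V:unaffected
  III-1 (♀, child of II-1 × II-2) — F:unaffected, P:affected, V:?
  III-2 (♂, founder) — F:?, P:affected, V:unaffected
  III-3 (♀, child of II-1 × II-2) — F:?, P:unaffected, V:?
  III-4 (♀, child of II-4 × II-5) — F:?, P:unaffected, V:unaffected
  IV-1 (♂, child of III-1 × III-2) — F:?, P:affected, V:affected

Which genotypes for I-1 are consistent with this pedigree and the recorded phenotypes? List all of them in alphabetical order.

I-1 ∈ {Ff PP vv, Ff Pp vv, Ff pp vv, ff PP vv, ff Pp vv, ff pp vv}

F/I-1 ? ·: Ff|ff
F/I-2 ? ·: Ff|ff
F/II-1 un I-1×I-2: FF|Ff
F/II-2 ? ·: FF|Ff|ff
F/II-3 aff I-1×I-2: ff
F/II-4 ? I-1×I-2: FF|Ff|ff
F/II-5 aff ·: ff
F/III-1 un II-1×II-2: FF|Ff
F/III-2 ? ·: FF|Ff|ff
F/III-3 ? II-1×II-2: FF|Ff|ff
F/III-4 ? II-4×II-5: Ff|ff
F/IV-1 ? III-1×III-2: FF|Ff|ff
⇒ F over [I-1,I-2,II-1,II-2,II-3,II-4,II-5,III-1,III-2,III-3,III-4,IV-1]: 822 consistent
P/I-1 ? ·: PP|Pp|pp
P/I-2 ? ·: PP|Pp|pp
P/II-1 ? I-1×I-2: Pp|pp
P/II-2 ? ·: Pp|pp
P/II-3 ? I-1×I-2: PP|Pp|pp
P/II-4 ? I-1×I-2: PP|Pp|pp
P/II-5 ? ·: PP|Pp|pp
P/III-1 aff II-1×II-2: pp
P/III-2 aff ·: pp
P/III-3 un II-1×II-2: PP|Pp
P/III-4 un II-4×II-5: PP|Pp
P/IV-1 aff III-1×III-2: pp
⇒ P over [I-1,I-2,II-1,II-2,II-3,II-4,II-5,III-1,III-2,III-3,III-4,IV-1]: 384 consistent
V/I-1 aff ·: vv
V/I-2 aff ·: vv
V/II-1 ? I-1×I-2: vv
V/II-2 ? ·: VV|Vv|vv
V/II-3 ? I-1×I-2: vv
V/II-4 ? I-1×I-2: vv
V/II-5 un ·: VV|Vv
V/III-1 ? II-1×II-2: Vv|vv
V/III-2 un ·: Vv
V/III-3 ? II-1×II-2: Vv|vv
V/III-4 un II-4×II-5: Vv
V/IV-1 aff III-1×III-2: vv
⇒ V over [I-1,I-2,II-1,II-2,II-3,II-4,II-5,III-1,III-2,III-3,III-4,IV-1]: 12 consistent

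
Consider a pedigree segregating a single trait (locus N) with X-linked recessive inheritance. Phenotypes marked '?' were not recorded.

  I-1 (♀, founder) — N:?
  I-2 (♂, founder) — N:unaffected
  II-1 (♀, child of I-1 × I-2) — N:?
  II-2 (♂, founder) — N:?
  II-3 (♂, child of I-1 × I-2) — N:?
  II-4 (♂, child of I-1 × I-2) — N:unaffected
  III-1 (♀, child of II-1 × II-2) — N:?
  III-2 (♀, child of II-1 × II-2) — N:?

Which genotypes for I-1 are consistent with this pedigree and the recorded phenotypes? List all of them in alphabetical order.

I-1 ∈ {X^NX^N, X^NX^n}

N/I-1 ? ·: X^NX^N|X^NX^n
N/I-2 un ·: X^NY
N/II-1 ? I-1×I-2: X^NX^N|X^NX^n
N/II-2 ? ·: X^NY|X^nY
N/II-3 ? I-1×I-2: X^NY|X^nY
N/II-4 un I-1×I-2: X^NY
N/III-1 ? II-1×II-2: X^NX^N|X^NX^n|X^nX^n
N/III-2 ? II-1×II-2: X^NX^N|X^NX^n|X^nX^n
⇒ N over [I-1,I-2,II-1,II-2,II-3,II-4,III-1,III-2]: 22 consistent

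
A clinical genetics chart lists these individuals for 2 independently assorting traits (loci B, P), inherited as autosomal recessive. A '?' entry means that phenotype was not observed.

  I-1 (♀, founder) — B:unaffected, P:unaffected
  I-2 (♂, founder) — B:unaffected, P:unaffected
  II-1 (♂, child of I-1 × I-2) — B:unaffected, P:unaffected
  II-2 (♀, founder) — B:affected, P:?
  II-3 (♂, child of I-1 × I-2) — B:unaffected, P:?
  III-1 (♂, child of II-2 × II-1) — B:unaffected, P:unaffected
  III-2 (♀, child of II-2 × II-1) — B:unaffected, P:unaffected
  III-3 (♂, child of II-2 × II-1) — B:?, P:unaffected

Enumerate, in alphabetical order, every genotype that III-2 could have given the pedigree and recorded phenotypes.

B/I-1 un ·: BB|Bb
B/I-2 un ·: BB|Bb
B/II-1 un I-1×I-2: BB|Bb
B/II-2 aff ·: bb
B/II-3 un I-1×I-2: BB|Bb
B/III-1 un II-2×II-1: Bb
B/III-2 un II-2×II-1: Bb
B/III-3 ? II-2×II-1: Bb|bb
⇒ B over [I-1,I-2,II-1,II-2,II-3,III-1,III-2,III-3]: 19 consistent
P/I-1 un ·: PP|Pp
P/I-2 un ·: PP|Pp
P/II-1 un I-1×I-2: PP|Pp
P/II-2 ? ·: PP|Pp|pp
P/II-3 ? I-1×I-2: PP|Pp|pp
P/III-1 un II-2×II-1: PP|Pp
P/III-2 un II-2×II-1: PP|Pp
P/III-3 un II-2×II-1: PP|Pp
⇒ P over [I-1,I-2,II-1,II-2,II-3,III-1,III-2,III-3]: 199 consistent

III-2 ∈ {Bb PP, Bb Pp}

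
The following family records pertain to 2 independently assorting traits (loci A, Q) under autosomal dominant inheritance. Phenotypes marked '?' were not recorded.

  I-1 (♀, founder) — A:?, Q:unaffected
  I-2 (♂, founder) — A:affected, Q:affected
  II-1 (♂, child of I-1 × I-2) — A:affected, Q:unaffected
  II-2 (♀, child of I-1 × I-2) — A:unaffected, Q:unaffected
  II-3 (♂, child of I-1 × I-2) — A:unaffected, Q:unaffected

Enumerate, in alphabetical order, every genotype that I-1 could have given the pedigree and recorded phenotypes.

A/I-1 ? ·: aa|Aa
A/I-2 aff ·: Aa
A/II-1 aff I-1×I-2: Aa|AA
A/II-2 un I-1×I-2: aa
A/II-3 un I-1×I-2: aa
⇒ A over [I-1,I-2,II-1,II-2,II-3]: 3 consistent
Q/I-1 un ·: qq
Q/I-2 aff ·: Qq
Q/II-1 un I-1×I-2: qq
Q/II-2 un I-1×I-2: qq
Q/II-3 un I-1×I-2: qq
⇒ Q over [I-1,I-2,II-1,II-2,II-3]: 1 consistent

I-1 ∈ {Aa qq, aa qq}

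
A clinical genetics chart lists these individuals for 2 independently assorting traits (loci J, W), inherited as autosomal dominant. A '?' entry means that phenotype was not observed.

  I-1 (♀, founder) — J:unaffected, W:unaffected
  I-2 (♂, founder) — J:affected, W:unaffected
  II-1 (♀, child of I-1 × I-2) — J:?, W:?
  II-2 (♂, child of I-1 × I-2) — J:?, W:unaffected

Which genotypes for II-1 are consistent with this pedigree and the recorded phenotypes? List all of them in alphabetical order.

II-1 ∈ {Jj ww, jj ww}

J/I-1 un ·: jj
J/I-2 aff ·: Jj|JJ
J/II-1 ? I-1×I-2: jj|Jj
J/II-2 ? I-1×I-2: jj|Jj
⇒ J over [I-1,I-2,II-1,II-2]: 5 consistent
W/I-1 un ·: ww
W/I-2 un ·: ww
W/II-1 ? I-1×I-2: ww
W/II-2 un I-1×I-2: ww
⇒ W over [I-1,I-2,II-1,II-2]: 1 consistent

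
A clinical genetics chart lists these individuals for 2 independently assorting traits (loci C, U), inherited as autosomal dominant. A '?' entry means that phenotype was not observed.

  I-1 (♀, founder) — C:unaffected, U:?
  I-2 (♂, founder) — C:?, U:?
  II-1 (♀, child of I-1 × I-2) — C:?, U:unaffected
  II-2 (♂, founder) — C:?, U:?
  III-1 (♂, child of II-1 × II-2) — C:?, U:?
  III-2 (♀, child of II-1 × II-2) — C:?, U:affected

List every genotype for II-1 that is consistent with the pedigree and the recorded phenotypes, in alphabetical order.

II-1 ∈ {Cc uu, cc uu}

C/I-1 un ·: cc
C/I-2 ? ·: cc|Cc|CC
C/II-1 ? I-1×I-2: cc|Cc
C/II-2 ? ·: cc|Cc|CC
C/III-1 ? II-1×II-2: cc|Cc|CC
C/III-2 ? II-1×II-2: cc|Cc|CC
⇒ C over [I-1,I-2,II-1,II-2,III-1,III-2]: 46 consistent
U/I-1 ? ·: uu|Uu
U/I-2 ? ·: uu|Uu
U/II-1 un I-1×I-2: uu
U/II-2 ? ·: Uu|UU
U/III-1 ? II-1×II-2: uu|Uu
U/III-2 aff II-1×II-2: Uu
⇒ U over [I-1,I-2,II-1,II-2,III-1,III-2]: 12 consistent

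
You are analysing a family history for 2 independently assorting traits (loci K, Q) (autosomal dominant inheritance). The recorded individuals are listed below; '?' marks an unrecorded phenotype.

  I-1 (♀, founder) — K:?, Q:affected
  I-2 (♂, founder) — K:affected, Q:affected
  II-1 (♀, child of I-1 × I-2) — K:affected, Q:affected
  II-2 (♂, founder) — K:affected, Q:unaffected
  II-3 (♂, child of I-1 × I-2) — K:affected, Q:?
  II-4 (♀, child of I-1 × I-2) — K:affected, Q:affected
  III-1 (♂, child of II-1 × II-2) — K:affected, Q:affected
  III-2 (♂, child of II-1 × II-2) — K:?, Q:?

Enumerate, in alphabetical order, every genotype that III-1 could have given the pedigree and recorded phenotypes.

K/I-1 ? ·: kk|Kk|KK
K/I-2 aff ·: Kk|KK
K/II-1 aff I-1×I-2: Kk|KK
K/II-2 aff ·: Kk|KK
K/II-3 aff I-1×I-2: Kk|KK
K/II-4 aff I-1×I-2: Kk|KK
K/III-1 aff II-1×II-2: Kk|KK
K/III-2 ? II-1×II-2: kk|Kk|KK
⇒ K over [I-1,I-2,II-1,II-2,II-3,II-4,III-1,III-2]: 205 consistent
Q/I-1 aff ·: Qq|QQ
Q/I-2 aff ·: Qq|QQ
Q/II-1 aff I-1×I-2: Qq|QQ
Q/II-2 un ·: qq
Q/II-3 ? I-1×I-2: qq|Qq|QQ
Q/II-4 aff I-1×I-2: Qq|QQ
Q/III-1 aff II-1×II-2: Qq
Q/III-2 ? II-1×II-2: qq|Qq
⇒ Q over [I-1,I-2,II-1,II-2,II-3,II-4,III-1,III-2]: 43 consistent

III-1 ∈ {KK Qq, Kk Qq}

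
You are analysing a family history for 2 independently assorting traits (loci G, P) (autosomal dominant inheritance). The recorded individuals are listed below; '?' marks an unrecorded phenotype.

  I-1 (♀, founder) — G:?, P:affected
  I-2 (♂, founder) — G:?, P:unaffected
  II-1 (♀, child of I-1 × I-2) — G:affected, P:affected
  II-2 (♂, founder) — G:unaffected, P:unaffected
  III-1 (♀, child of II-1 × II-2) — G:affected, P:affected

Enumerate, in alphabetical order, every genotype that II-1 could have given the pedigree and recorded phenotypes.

II-1 ∈ {GG Pp, Gg Pp}

G/I-1 ? ·: gg|Gg|GG
G/I-2 ? ·: gg|Gg|GG
G/II-1 aff I-1×I-2: Gg|GG
G/II-2 un ·: gg
G/III-1 aff II-1×II-2: Gg
⇒ G over [I-1,I-2,II-1,II-2,III-1]: 11 consistent
P/I-1 aff ·: Pp|PP
P/I-2 un ·: pp
P/II-1 aff I-1×I-2: Pp
P/II-2 un ·: pp
P/III-1 aff II-1×II-2: Pp
⇒ P over [I-1,I-2,II-1,II-2,III-1]: 2 consistent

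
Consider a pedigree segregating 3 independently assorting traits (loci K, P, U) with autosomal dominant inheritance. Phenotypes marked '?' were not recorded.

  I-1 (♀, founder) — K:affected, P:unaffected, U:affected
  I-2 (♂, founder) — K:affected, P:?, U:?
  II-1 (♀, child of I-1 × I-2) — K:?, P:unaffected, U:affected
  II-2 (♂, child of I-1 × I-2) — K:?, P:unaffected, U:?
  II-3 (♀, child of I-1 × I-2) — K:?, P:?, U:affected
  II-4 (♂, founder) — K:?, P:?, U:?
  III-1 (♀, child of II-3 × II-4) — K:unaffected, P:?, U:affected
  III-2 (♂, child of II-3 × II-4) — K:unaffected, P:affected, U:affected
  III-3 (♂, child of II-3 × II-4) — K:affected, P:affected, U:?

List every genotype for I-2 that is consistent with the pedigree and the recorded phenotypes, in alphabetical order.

K/I-1 aff ·: Kk|KK
K/I-2 aff ·: Kk|KK
K/II-1 ? I-1×I-2: kk|Kk|KK
K/II-2 ? I-1×I-2: kk|Kk|KK
K/II-3 ? I-1×I-2: kk|Kk
K/II-4 ? ·: kk|Kk
K/III-1 un II-3×II-4: kk
K/III-2 un II-3×II-4: kk
K/III-3 aff II-3×II-4: Kk|KK
⇒ K over [I-1,I-2,II-1,II-2,II-3,II-4,III-1,III-2,III-3]: 60 consistent
P/I-1 un ·: pp
P/I-2 ? ·: pp|Pp
P/II-1 un I-1×I-2: pp
P/II-2 un I-1×I-2: pp
P/II-3 ? I-1×I-2: pp|Pp
P/II-4 ? ·: pp|Pp|PP
P/III-1 ? II-3×II-4: pp|Pp|PP
P/III-2 aff II-3×II-4: Pp|PP
P/III-3 aff II-3×II-4: Pp|PP
⇒ P over [I-1,I-2,II-1,II-2,II-3,II-4,III-1,III-2,III-3]: 28 consistent
U/I-1 aff ·: Uu|UU
U/I-2 ? ·: uu|Uu|UU
U/II-1 aff I-1×I-2: Uu|UU
U/II-2 ? I-1×I-2: uu|Uu|UU
U/II-3 aff I-1×I-2: Uu|UU
U/II-4 ? ·: uu|Uu|UU
U/III-1 aff II-3×II-4: Uu|UU
U/III-2 aff II-3×II-4: Uu|UU
U/III-3 ? II-3×II-4: uu|Uu|UU
⇒ U over [I-1,I-2,II-1,II-2,II-3,II-4,III-1,III-2,III-3]: 524 consistent

I-2 ∈ {KK Pp UU, KK Pp Uu, KK Pp uu, KK pp UU, KK pp Uu, KK pp uu, Kk Pp UU, Kk Pp Uu, Kk Pp uu, Kk pp UU, Kk pp Uu, Kk pp uu}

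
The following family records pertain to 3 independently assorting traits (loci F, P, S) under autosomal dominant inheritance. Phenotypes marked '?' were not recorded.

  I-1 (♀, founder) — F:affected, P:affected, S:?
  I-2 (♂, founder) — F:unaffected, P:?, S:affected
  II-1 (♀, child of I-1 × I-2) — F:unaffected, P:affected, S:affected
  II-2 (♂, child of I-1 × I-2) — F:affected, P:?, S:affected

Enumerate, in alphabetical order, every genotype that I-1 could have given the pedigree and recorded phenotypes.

F/I-1 aff ·: Ff
F/I-2 un ·: ff
F/II-1 un I-1×I-2: ff
F/II-2 aff I-1×I-2: Ff
⇒ F over [I-1,I-2,II-1,II-2]: 1 consistent
P/I-1 aff ·: Pp|PP
P/I-2 ? ·: pp|Pp|PP
P/II-1 aff I-1×I-2: Pp|PP
P/II-2 ? I-1×I-2: pp|Pp|PP
⇒ P over [I-1,I-2,II-1,II-2]: 18 consistent
S/I-1 ? ·: ss|Ss|SS
S/I-2 aff ·: Ss|SS
S/II-1 aff I-1×I-2: Ss|SS
S/II-2 aff I-1×I-2: Ss|SS
⇒ S over [I-1,I-2,II-1,II-2]: 15 consistent

I-1 ∈ {Ff PP SS, Ff PP Ss, Ff PP ss, Ff Pp SS, Ff Pp Ss, Ff Pp ss}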